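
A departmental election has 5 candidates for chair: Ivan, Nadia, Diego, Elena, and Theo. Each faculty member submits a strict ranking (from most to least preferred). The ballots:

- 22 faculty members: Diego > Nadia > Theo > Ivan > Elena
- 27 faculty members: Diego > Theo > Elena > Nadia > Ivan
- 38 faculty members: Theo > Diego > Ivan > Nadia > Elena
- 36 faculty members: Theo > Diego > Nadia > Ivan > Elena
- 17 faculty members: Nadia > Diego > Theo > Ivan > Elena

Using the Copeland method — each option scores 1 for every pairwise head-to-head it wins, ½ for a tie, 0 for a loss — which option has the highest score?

Ivan: beats Elena; loses to Nadia, Diego, and Theo → score 1.
Nadia: beats Ivan and Elena; loses to Diego and Theo → score 2.
Diego: beats Ivan, Nadia, and Elena; loses to Theo → score 3.
Elena: loses to Ivan, Nadia, Diego, and Theo → score 0.
Theo: beats Ivan, Nadia, Diego, and Elena → score 4.
Theo has the best pairwise record.

Theo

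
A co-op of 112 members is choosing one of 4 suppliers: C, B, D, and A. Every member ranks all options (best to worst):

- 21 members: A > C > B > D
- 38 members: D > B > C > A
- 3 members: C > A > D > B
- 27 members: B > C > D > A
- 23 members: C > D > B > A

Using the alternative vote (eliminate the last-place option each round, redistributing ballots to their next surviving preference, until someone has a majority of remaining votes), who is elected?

Round 1: C 26, B 27, D 38, A 21. Eliminate A.
Round 2: C 47, B 27, D 38. Eliminate B.
Round 3: C 74, D 38. C has a majority.

C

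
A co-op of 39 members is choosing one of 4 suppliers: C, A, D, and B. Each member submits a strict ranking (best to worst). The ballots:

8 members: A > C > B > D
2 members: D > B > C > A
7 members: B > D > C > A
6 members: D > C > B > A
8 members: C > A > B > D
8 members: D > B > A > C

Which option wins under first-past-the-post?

First-place votes: C 8, A 8, D 16, B 7.
D has the most first-place votes.

D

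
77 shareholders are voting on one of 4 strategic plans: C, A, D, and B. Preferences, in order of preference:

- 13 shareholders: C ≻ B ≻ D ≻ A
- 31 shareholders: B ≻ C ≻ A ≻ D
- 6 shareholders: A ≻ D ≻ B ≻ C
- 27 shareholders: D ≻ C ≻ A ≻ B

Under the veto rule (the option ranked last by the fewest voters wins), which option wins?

C

Last-place votes: C 6, A 13, D 31, B 27.
C is ranked last by the fewest voters, so C wins.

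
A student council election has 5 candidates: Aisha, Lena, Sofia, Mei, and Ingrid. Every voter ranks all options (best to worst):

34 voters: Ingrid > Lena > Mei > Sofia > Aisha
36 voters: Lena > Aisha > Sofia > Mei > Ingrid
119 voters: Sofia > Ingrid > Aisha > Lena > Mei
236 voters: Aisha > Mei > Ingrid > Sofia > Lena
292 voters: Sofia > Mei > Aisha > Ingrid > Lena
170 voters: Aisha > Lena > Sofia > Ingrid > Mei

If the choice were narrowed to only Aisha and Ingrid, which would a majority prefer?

Aisha

Voters preferring Aisha to Ingrid: 734; preferring Ingrid to Aisha: 153.
Aisha wins the head-to-head.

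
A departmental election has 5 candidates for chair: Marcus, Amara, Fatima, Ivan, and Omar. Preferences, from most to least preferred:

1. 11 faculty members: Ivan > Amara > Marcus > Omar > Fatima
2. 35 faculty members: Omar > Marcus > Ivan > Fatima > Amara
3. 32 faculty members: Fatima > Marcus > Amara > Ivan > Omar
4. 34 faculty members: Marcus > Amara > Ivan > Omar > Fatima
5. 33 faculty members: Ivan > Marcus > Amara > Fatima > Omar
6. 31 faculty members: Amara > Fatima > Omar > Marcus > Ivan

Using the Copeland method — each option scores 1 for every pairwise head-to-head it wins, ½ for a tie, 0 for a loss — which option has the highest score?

Marcus: beats Amara, Fatima, Ivan, and Omar → score 4.
Amara: beats Fatima, Ivan, and Omar; loses to Marcus → score 3.
Fatima: beats Omar; loses to Marcus, Amara, and Ivan → score 1.
Ivan: beats Fatima and Omar; loses to Marcus and Amara → score 2.
Omar: loses to Marcus, Amara, Fatima, and Ivan → score 0.
Marcus has the best pairwise record.

Marcus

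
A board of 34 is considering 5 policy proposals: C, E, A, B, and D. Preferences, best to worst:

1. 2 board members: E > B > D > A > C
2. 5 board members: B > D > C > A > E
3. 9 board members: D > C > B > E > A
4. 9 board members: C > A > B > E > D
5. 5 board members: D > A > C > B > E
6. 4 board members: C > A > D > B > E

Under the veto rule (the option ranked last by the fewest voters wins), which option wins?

Last-place votes: C 2, E 14, A 9, B 0, D 9.
B is ranked last by the fewest voters, so B wins.

B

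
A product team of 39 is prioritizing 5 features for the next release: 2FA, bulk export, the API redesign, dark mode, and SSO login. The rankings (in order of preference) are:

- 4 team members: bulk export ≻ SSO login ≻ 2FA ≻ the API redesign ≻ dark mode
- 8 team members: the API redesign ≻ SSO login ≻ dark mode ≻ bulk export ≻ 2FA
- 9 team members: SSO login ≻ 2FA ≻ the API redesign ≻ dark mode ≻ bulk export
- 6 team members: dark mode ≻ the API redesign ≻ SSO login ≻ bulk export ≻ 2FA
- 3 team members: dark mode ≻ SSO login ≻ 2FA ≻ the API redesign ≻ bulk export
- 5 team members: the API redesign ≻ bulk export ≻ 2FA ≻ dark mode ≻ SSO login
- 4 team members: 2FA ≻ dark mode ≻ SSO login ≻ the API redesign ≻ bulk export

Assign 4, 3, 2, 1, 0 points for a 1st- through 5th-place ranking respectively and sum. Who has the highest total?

SSO login

2FA: 4·2 + 8·0 + 9·3 + 6·0 + 3·2 + 5·2 + 4·4 = 67
bulk export: 4·4 + 8·1 + 9·0 + 6·1 + 3·0 + 5·3 + 4·0 = 45
the API redesign: 4·1 + 8·4 + 9·2 + 6·3 + 3·1 + 5·4 + 4·1 = 99
dark mode: 4·0 + 8·2 + 9·1 + 6·4 + 3·4 + 5·1 + 4·3 = 78
SSO login: 4·3 + 8·3 + 9·4 + 6·2 + 3·3 + 5·0 + 4·2 = 101
SSO login has the highest Borda score (101).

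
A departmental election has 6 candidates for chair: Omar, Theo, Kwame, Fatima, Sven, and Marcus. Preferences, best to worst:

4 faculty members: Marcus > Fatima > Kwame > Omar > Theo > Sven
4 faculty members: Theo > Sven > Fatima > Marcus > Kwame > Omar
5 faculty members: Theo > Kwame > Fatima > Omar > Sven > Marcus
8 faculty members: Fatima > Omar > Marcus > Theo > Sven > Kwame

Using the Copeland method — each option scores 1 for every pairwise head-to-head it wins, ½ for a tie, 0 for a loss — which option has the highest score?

Omar: beats Theo, Sven, and Marcus; loses to Kwame and Fatima → score 3.
Theo: beats Kwame and Sven; loses to Omar, Fatima, and Marcus → score 2.
Kwame: beats Omar; loses to Theo, Fatima, Sven, and Marcus → score 1.
Fatima: beats Omar, Theo, Kwame, Sven, and Marcus → score 5.
Sven: beats Kwame; loses to Omar, Theo, Fatima, and Marcus → score 1.
Marcus: beats Theo, Kwame, and Sven; loses to Omar and Fatima → score 3.
Fatima has the best pairwise record.

Fatima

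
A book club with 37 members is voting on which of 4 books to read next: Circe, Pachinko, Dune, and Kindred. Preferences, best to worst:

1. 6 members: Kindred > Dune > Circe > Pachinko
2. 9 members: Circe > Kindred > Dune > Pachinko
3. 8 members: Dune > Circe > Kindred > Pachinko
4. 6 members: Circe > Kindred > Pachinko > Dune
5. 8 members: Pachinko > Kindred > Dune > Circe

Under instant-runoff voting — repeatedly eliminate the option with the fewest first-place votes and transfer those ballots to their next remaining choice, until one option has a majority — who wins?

Round 1: Circe 15, Pachinko 8, Dune 8, Kindred 6. Eliminate Kindred.
Round 2: Circe 15, Pachinko 8, Dune 14. Eliminate Pachinko.
Round 3: Circe 15, Dune 22. Dune has a majority.

Dune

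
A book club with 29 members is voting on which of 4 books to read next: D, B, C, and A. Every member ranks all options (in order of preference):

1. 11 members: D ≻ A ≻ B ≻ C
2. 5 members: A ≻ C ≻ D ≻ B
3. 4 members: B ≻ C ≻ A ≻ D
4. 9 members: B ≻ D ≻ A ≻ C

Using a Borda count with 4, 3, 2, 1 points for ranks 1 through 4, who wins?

D: 11·4 + 5·2 + 4·1 + 9·3 = 85
B: 11·2 + 5·1 + 4·4 + 9·4 = 79
C: 11·1 + 5·3 + 4·3 + 9·1 = 47
A: 11·3 + 5·4 + 4·2 + 9·2 = 79
D has the highest Borda score (85).

D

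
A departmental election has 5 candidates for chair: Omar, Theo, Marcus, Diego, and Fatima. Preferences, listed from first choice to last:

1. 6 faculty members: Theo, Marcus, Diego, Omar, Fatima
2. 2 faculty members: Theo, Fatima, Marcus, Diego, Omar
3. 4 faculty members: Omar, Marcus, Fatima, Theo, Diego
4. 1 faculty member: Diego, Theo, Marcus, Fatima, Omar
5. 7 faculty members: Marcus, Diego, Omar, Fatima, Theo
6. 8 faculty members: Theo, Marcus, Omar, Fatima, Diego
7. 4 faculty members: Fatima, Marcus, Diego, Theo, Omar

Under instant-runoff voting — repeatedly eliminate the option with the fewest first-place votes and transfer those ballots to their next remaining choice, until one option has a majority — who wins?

Theo

Round 1: Omar 4, Theo 16, Marcus 7, Diego 1, Fatima 4. Eliminate Diego.
Round 2: Omar 4, Theo 17, Marcus 7, Fatima 4. Theo has a majority.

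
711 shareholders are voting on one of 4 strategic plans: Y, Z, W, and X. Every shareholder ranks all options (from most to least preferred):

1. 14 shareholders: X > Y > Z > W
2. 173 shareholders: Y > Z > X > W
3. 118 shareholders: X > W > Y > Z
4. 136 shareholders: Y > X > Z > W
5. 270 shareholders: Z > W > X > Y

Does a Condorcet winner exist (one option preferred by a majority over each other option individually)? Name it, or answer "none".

none

Checking pairwise contests:
W beats Y 388–323.
Y beats Z 441–270.
Z beats W 593–118.
Z beats X 443–268.
Every option loses at least one head-to-head, so there is no Condorcet winner.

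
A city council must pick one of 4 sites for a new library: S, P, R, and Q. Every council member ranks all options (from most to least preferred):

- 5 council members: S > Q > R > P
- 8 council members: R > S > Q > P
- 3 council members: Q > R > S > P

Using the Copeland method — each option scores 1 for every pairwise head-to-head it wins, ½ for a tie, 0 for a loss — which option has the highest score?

S: beats P and Q; loses to R → score 2.
P: loses to S, R, and Q → score 0.
R: beats S and P; ties Q → score 2.5.
Q: beats P; ties R; loses to S → score 1.5.
R has the best pairwise record.

R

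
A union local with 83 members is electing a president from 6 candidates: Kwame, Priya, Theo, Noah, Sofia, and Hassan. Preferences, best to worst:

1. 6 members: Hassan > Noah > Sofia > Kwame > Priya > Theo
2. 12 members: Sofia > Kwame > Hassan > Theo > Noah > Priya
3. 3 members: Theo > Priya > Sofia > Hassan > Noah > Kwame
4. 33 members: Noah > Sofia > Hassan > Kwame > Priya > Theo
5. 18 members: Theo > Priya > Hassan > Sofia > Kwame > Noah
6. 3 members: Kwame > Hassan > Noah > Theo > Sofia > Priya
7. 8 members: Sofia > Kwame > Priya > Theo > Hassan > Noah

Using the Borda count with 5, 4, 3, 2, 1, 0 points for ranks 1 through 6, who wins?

Kwame: 6·2 + 12·4 + 3·0 + 33·2 + 18·1 + 3·5 + 8·4 = 191
Priya: 6·1 + 12·0 + 3·4 + 33·1 + 18·4 + 3·0 + 8·3 = 147
Theo: 6·0 + 12·2 + 3·5 + 33·0 + 18·5 + 3·2 + 8·2 = 151
Noah: 6·4 + 12·1 + 3·1 + 33·5 + 18·0 + 3·3 + 8·0 = 213
Sofia: 6·3 + 12·5 + 3·3 + 33·4 + 18·2 + 3·1 + 8·5 = 298
Hassan: 6·5 + 12·3 + 3·2 + 33·3 + 18·3 + 3·4 + 8·1 = 245
Sofia has the highest Borda score (298).

Sofia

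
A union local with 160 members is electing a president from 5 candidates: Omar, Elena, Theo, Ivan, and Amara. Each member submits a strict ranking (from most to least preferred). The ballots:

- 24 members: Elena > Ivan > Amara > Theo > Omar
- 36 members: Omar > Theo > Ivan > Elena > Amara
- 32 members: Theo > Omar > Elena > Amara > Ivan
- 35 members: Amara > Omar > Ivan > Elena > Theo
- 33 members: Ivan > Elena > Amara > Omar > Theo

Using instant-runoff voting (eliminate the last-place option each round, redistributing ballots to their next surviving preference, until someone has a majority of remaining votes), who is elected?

Round 1: Omar 36, Elena 24, Theo 32, Ivan 33, Amara 35. Eliminate Elena.
Round 2: Omar 36, Theo 32, Ivan 57, Amara 35. Eliminate Theo.
Round 3: Omar 68, Ivan 57, Amara 35. Eliminate Amara.
Round 4: Omar 103, Ivan 57. Omar has a majority.

Omar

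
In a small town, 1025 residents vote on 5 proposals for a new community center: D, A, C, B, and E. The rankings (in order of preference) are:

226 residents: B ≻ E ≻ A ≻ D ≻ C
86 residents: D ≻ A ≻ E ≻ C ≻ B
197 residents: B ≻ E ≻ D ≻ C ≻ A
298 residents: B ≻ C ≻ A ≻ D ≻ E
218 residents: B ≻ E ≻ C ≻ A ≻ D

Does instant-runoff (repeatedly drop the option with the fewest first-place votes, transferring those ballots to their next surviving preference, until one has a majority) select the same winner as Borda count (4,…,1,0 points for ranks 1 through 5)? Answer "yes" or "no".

yes

Instant-runoff — R1 D 86, A 0, C 0, B 939, E 0 (B winner). Winner: B.
Borda — scores: D 1262, A 1524, C 1613, B 3756, E 2095. Winner: B.
The two methods agree.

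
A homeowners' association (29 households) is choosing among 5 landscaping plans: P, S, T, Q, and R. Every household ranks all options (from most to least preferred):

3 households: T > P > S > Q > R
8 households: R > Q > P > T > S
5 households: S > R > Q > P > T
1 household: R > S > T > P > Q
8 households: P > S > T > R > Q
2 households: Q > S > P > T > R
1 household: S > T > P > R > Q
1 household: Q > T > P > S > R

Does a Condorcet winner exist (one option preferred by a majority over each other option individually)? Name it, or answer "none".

none

Checking pairwise contests:
Q beats P 16–13.
P beats S 20–9.
P beats T 23–6.
S beats Q 18–11.
P beats R 15–14.
Every option loses at least one head-to-head, so there is no Condorcet winner.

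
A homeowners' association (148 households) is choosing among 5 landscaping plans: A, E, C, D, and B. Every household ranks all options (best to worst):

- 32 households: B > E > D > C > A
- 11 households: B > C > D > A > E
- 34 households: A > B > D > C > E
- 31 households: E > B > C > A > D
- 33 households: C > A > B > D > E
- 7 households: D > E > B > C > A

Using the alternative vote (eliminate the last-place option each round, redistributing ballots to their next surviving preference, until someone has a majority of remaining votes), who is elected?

Round 1: A 34, E 31, C 33, D 7, B 43. Eliminate D.
Round 2: A 34, E 38, C 33, B 43. Eliminate C.
Round 3: A 67, E 38, B 43. Eliminate E.
Round 4: A 67, B 81. B has a majority.

B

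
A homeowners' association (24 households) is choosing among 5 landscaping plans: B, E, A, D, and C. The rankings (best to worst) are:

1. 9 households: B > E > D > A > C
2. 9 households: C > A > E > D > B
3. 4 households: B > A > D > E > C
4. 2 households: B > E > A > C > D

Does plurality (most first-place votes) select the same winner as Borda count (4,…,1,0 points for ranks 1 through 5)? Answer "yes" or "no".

yes

Plurality — first-place votes: B 15, E 0, A 0, D 0, C 9. Winner: B.
Borda — scores: B 60, E 55, A 52, D 35, C 38. Winner: B.
The two methods agree.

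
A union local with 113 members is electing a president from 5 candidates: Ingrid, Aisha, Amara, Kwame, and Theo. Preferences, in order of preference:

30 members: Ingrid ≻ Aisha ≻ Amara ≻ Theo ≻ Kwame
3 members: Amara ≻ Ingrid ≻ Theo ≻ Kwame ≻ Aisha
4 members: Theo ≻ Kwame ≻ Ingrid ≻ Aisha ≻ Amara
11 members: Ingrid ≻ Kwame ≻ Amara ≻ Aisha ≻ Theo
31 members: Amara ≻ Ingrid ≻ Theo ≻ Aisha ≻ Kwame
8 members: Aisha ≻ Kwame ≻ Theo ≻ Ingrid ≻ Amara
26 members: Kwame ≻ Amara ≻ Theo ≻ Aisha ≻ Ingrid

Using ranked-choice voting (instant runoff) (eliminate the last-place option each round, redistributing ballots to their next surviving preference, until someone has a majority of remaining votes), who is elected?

Round 1: Ingrid 41, Aisha 8, Amara 34, Kwame 26, Theo 4. Eliminate Theo.
Round 2: Ingrid 41, Aisha 8, Amara 34, Kwame 30. Eliminate Aisha.
Round 3: Ingrid 41, Amara 34, Kwame 38. Eliminate Amara.
Round 4: Ingrid 75, Kwame 38. Ingrid has a majority.

Ingrid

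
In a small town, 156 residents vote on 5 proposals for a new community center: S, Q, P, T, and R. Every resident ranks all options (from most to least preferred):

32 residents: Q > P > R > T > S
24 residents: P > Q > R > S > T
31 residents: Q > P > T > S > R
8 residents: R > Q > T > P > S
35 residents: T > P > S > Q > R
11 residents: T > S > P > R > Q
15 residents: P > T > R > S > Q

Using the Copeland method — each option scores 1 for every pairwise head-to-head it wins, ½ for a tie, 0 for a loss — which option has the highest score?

S: loses to Q, P, T, and R → score 0.
Q: beats S, T, and R; loses to P → score 3.
P: beats S, Q, T, and R → score 4.
T: beats S and R; loses to Q and P → score 2.
R: beats S; loses to Q, P, and T → score 1.
P has the best pairwise record.

P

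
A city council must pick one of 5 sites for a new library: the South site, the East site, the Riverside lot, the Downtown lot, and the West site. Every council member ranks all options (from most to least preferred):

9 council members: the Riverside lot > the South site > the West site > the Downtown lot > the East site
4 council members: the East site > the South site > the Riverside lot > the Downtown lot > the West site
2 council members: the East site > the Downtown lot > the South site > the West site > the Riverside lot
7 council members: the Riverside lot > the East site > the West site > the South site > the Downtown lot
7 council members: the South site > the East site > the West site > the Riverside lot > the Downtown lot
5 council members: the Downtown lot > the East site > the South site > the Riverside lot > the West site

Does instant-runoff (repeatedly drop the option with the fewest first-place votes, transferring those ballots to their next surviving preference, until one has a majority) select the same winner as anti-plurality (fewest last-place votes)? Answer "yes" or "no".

Instant-runoff — R1 the South site 7, the East site 6, the Riverside lot 16, the Downtown lot 5, the West site 0 (the West site out); R2 the South site 7, the East site 6, the Riverside lot 16, the Downtown lot 5 (the Downtown lot out); R3 the South site 7, the East site 11, the Riverside lot 16 (the South site out); R4 the East site 18, the Riverside lot 16 (the East site winner). Winner: the East site.
Anti-plurality — last-place votes: the South site 0, the East site 9, the Riverside lot 2, the Downtown lot 14, the West site 9. Winner: the South site.
The two methods disagree.

no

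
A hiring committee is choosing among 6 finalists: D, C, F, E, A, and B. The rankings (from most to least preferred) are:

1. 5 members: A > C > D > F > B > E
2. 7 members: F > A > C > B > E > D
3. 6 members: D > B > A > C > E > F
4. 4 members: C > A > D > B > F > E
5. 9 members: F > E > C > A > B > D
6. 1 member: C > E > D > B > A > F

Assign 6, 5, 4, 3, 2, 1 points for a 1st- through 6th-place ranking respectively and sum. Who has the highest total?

A

D: 5·4 + 7·1 + 6·6 + 4·4 + 9·1 + 1·4 = 92
C: 5·5 + 7·4 + 6·3 + 4·6 + 9·4 + 1·6 = 137
F: 5·3 + 7·6 + 6·1 + 4·2 + 9·6 + 1·1 = 126
E: 5·1 + 7·2 + 6·2 + 4·1 + 9·5 + 1·5 = 85
A: 5·6 + 7·5 + 6·4 + 4·5 + 9·3 + 1·2 = 138
B: 5·2 + 7·3 + 6·5 + 4·3 + 9·2 + 1·3 = 94
A has the highest Borda score (138).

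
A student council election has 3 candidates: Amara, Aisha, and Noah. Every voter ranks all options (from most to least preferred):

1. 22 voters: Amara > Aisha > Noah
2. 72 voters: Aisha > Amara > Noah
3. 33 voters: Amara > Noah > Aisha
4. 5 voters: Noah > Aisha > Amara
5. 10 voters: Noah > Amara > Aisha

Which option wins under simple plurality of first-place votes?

Aisha

First-place votes: Amara 55, Aisha 72, Noah 15.
Aisha has the most first-place votes.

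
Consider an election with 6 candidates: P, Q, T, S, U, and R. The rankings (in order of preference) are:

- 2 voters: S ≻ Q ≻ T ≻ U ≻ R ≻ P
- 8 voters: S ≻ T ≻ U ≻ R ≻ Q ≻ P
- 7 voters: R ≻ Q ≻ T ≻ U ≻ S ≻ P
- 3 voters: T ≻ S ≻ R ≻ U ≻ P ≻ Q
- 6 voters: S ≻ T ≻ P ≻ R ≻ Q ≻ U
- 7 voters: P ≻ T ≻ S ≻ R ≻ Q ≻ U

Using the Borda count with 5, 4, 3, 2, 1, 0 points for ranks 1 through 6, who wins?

P: 2·0 + 8·0 + 7·0 + 3·1 + 6·3 + 7·5 = 56
Q: 2·4 + 8·1 + 7·4 + 3·0 + 6·1 + 7·1 = 57
T: 2·3 + 8·4 + 7·3 + 3·5 + 6·4 + 7·4 = 126
S: 2·5 + 8·5 + 7·1 + 3·4 + 6·5 + 7·3 = 120
U: 2·2 + 8·3 + 7·2 + 3·2 + 6·0 + 7·0 = 48
R: 2·1 + 8·2 + 7·5 + 3·3 + 6·2 + 7·2 = 88
T has the highest Borda score (126).

T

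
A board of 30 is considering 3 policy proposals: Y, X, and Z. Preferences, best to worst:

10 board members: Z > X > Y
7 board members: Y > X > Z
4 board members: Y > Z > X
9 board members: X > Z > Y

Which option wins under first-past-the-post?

First-place votes: Y 11, X 9, Z 10.
Y has the most first-place votes.

Y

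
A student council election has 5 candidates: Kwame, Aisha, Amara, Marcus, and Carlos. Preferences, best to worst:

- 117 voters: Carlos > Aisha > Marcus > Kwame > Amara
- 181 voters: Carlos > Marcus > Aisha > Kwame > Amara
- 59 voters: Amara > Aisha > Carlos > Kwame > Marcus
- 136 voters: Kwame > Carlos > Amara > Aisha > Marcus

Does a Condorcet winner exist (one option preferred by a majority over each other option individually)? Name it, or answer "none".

Carlos

Carlos vs Kwame: 357–136 for Carlos.
Carlos vs Aisha: 434–59 for Carlos.
Carlos vs Amara: 434–59 for Carlos.
Carlos vs Marcus: 493–0 for Carlos.
Carlos beats every other option head-to-head.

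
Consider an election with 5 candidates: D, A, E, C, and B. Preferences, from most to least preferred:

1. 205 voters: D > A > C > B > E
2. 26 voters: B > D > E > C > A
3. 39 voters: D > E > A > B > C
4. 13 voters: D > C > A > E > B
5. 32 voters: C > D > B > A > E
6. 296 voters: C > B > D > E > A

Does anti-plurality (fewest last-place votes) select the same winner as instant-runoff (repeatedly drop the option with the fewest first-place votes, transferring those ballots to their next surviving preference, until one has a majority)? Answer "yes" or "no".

no

Anti-plurality — last-place votes: D 0, A 322, E 237, C 39, B 13. Winner: D.
Instant-runoff — R1 D 257, A 0, E 0, C 328, B 26 (C winner). Winner: C.
The two methods disagree.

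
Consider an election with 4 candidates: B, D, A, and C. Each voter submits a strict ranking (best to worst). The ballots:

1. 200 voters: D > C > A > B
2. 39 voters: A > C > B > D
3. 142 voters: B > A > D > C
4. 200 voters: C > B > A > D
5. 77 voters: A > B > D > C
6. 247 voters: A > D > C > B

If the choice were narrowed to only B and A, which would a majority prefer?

Voters preferring B to A: 342; preferring A to B: 563.
A wins the head-to-head.

A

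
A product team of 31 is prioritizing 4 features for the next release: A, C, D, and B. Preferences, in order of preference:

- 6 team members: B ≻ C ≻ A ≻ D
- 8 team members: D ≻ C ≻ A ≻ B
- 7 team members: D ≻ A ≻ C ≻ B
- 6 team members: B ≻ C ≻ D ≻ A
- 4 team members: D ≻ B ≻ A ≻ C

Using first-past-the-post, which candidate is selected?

First-place votes: A 0, C 0, D 19, B 12.
D has the most first-place votes.

D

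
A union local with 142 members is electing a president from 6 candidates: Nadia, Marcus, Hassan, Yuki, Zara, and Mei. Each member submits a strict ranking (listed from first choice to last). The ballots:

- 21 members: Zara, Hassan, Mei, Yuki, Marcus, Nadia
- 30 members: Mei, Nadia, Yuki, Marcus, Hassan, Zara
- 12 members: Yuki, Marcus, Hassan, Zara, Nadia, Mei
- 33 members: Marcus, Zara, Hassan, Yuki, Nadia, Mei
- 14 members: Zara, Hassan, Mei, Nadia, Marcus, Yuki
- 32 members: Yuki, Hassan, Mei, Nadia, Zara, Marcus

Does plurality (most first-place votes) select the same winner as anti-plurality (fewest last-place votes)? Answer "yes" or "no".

Plurality — first-place votes: Nadia 0, Marcus 33, Hassan 0, Yuki 44, Zara 35, Mei 30. Winner: Yuki.
Anti-plurality — last-place votes: Nadia 21, Marcus 32, Hassan 0, Yuki 14, Zara 30, Mei 45. Winner: Hassan.
The two methods disagree.

no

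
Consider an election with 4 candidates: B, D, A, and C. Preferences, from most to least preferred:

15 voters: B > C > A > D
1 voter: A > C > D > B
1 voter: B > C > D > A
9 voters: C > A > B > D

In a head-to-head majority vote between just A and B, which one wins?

B

Voters preferring A to B: 10; preferring B to A: 16.
B wins the head-to-head.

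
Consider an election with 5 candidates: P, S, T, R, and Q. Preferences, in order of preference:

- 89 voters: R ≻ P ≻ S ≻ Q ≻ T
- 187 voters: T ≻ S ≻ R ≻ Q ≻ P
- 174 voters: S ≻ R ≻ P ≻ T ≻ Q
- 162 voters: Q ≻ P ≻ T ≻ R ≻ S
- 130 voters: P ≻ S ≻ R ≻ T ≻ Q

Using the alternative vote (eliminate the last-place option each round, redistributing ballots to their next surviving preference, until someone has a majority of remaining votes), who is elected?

Round 1: P 130, S 174, T 187, R 89, Q 162. Eliminate R.
Round 2: P 219, S 174, T 187, Q 162. Eliminate Q.
Round 3: P 381, S 174, T 187. P has a majority.

P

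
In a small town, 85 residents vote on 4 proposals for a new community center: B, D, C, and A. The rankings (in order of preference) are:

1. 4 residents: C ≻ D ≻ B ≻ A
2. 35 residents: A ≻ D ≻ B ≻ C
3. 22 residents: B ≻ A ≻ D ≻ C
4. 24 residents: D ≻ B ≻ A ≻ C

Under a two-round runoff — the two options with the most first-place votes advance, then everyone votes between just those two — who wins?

A

Round 1 first-place votes: B 22, D 24, C 4, A 35.
A and D advance.
Runoff: A is preferred to D by 57 voters; D by 28.
A wins the runoff.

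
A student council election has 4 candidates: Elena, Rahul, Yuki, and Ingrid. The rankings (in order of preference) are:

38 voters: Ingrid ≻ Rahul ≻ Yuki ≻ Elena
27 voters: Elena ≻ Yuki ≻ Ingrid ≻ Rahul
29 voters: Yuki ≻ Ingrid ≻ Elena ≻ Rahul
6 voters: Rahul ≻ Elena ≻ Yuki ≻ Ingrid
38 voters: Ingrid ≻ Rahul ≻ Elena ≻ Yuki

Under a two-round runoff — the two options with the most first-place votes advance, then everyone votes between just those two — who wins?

Ingrid

Round 1 first-place votes: Elena 27, Rahul 6, Yuki 29, Ingrid 76.
Ingrid and Yuki advance.
Runoff: Ingrid is preferred to Yuki by 76 voters; Yuki by 62.
Ingrid wins the runoff.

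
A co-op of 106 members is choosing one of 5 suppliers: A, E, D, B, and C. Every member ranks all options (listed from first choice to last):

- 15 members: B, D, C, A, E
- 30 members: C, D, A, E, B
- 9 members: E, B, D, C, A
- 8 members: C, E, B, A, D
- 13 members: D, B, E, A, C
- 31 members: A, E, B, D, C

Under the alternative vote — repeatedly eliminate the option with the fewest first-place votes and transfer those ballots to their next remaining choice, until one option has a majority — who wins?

B

Round 1: A 31, E 9, D 13, B 15, C 38. Eliminate E.
Round 2: A 31, D 13, B 24, C 38. Eliminate D.
Round 3: A 31, B 37, C 38. Eliminate A.
Round 4: B 68, C 38. B has a majority.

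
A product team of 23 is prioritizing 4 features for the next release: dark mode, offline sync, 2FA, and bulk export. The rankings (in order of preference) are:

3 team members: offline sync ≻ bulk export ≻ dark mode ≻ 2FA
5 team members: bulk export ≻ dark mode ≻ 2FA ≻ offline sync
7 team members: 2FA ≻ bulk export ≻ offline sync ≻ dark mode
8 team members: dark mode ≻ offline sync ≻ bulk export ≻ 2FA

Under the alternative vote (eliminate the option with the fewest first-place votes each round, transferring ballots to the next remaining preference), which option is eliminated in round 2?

2FA

Round 1: dark mode 8, offline sync 3, 2FA 7, bulk export 5. Eliminate offline sync.
Round 2: dark mode 8, 2FA 7, bulk export 8. Eliminate 2FA.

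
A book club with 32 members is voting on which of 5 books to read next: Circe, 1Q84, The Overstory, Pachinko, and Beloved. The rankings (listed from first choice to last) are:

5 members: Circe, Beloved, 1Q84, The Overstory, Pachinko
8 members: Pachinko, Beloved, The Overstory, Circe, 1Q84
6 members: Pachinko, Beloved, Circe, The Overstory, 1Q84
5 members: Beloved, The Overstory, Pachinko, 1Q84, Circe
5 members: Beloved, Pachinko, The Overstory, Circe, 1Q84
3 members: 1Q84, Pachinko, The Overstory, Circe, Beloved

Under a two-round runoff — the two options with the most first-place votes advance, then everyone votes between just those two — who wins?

Round 1 first-place votes: Circe 5, 1Q84 3, The Overstory 0, Pachinko 14, Beloved 10.
Pachinko and Beloved advance.
Runoff: Pachinko is preferred to Beloved by 17 voters; Beloved by 15.
Pachinko wins the runoff.

Pachinko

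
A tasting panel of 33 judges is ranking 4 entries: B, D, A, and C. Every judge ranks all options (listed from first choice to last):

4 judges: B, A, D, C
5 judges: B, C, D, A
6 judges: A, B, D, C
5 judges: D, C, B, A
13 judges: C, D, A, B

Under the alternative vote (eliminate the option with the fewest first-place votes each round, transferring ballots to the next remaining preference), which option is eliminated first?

Round 1: B 9, D 5, A 6, C 13. Eliminate D.

D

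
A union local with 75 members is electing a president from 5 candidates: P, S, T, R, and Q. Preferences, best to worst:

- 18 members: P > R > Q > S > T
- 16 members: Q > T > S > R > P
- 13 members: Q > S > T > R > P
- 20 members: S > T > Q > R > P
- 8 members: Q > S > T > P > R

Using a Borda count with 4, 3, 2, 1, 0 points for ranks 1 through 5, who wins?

P: 18·4 + 16·0 + 13·0 + 20·0 + 8·1 = 80
S: 18·1 + 16·2 + 13·3 + 20·4 + 8·3 = 193
T: 18·0 + 16·3 + 13·2 + 20·3 + 8·2 = 150
R: 18·3 + 16·1 + 13·1 + 20·1 + 8·0 = 103
Q: 18·2 + 16·4 + 13·4 + 20·2 + 8·4 = 224
Q has the highest Borda score (224).

Q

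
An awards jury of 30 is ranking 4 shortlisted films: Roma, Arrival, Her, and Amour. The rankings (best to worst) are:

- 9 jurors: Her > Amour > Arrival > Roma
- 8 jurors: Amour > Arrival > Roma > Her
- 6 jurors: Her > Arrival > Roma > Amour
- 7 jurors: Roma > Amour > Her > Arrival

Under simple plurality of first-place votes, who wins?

Her

First-place votes: Roma 7, Arrival 0, Her 15, Amour 8.
Her has the most first-place votes.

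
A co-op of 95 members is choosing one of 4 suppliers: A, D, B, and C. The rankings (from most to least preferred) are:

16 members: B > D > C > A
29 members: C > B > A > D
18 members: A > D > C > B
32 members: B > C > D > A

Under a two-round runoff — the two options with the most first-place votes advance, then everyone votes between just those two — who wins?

Round 1 first-place votes: A 18, D 0, B 48, C 29.
B and C advance.
Runoff: B is preferred to C by 48 voters; C by 47.
B wins the runoff.

B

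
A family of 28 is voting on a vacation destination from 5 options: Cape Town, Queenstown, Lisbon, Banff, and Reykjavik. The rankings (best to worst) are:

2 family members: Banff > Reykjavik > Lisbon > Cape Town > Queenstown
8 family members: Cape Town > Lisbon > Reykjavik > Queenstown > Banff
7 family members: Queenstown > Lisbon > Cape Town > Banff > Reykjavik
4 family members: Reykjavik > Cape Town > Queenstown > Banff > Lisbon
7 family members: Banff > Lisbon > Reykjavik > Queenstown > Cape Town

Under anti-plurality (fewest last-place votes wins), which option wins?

Queenstown

Last-place votes: Cape Town 7, Queenstown 2, Lisbon 4, Banff 8, Reykjavik 7.
Queenstown is ranked last by the fewest voters, so Queenstown wins.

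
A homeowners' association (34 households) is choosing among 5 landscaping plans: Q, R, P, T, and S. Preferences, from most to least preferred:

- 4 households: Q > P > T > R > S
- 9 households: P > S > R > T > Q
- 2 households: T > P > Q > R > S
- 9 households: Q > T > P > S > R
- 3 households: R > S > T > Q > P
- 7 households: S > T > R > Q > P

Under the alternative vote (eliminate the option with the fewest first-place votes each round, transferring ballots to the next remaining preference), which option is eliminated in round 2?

Round 1: Q 13, R 3, P 9, T 2, S 7. Eliminate T.
Round 2: Q 13, R 3, P 11, S 7. Eliminate R.

R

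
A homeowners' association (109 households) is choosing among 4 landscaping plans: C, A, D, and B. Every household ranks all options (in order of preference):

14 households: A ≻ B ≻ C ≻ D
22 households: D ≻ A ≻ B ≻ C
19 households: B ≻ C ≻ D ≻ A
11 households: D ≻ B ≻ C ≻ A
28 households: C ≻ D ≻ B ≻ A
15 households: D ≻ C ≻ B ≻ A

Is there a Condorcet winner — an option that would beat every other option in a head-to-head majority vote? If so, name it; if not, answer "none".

Checking pairwise contests:
B beats C 66–43.
C beats A 73–36.
C beats D 61–48.
D beats B 76–33.
Every option loses at least one head-to-head, so there is no Condorcet winner.

none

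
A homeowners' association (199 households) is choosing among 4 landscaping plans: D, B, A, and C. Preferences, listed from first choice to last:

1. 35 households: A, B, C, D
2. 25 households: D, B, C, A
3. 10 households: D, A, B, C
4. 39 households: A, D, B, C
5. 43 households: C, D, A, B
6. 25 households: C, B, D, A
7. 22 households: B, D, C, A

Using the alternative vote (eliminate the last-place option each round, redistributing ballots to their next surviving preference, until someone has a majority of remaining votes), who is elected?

C

Round 1: D 35, B 22, A 74, C 68. Eliminate B.
Round 2: D 57, A 74, C 68. Eliminate D.
Round 3: A 84, C 115. C has a majority.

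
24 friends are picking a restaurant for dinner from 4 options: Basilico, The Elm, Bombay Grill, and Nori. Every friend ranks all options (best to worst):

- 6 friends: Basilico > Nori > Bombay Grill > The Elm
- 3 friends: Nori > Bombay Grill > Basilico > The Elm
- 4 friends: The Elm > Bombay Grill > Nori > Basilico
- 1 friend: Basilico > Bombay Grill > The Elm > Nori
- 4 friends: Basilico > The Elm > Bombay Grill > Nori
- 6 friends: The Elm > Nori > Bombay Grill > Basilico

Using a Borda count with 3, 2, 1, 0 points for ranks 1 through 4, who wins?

Basilico: 6·3 + 3·1 + 4·0 + 1·3 + 4·3 + 6·0 = 36
The Elm: 6·0 + 3·0 + 4·3 + 1·1 + 4·2 + 6·3 = 39
Bombay Grill: 6·1 + 3·2 + 4·2 + 1·2 + 4·1 + 6·1 = 32
Nori: 6·2 + 3·3 + 4·1 + 1·0 + 4·0 + 6·2 = 37
The Elm has the highest Borda score (39).

The Elm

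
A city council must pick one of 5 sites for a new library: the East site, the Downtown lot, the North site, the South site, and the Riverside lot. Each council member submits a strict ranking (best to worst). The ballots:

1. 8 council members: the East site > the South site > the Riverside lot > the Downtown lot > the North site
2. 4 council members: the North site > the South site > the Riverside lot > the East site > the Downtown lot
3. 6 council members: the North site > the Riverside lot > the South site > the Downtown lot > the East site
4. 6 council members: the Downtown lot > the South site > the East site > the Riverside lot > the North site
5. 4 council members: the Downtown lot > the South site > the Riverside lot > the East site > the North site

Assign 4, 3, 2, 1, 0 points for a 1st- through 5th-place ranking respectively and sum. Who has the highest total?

the South site

the East site: 8·4 + 4·1 + 6·0 + 6·2 + 4·1 = 52
the Downtown lot: 8·1 + 4·0 + 6·1 + 6·4 + 4·4 = 54
the North site: 8·0 + 4·4 + 6·4 + 6·0 + 4·0 = 40
the South site: 8·3 + 4·3 + 6·2 + 6·3 + 4·3 = 78
the Riverside lot: 8·2 + 4·2 + 6·3 + 6·1 + 4·2 = 56
the South site has the highest Borda score (78).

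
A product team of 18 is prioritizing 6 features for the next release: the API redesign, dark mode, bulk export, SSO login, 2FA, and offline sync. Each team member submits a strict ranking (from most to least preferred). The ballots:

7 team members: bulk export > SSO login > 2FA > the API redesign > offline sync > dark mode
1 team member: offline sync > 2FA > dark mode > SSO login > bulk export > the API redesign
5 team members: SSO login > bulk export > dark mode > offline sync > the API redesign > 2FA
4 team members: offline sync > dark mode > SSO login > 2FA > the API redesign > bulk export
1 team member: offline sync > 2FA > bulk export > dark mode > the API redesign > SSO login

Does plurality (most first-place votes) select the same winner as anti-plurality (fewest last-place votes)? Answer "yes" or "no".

Plurality — first-place votes: the API redesign 0, dark mode 0, bulk export 7, SSO login 5, 2FA 0, offline sync 6. Winner: bulk export.
Anti-plurality — last-place votes: the API redesign 1, dark mode 7, bulk export 4, SSO login 1, 2FA 5, offline sync 0. Winner: offline sync.
The two methods disagree.

no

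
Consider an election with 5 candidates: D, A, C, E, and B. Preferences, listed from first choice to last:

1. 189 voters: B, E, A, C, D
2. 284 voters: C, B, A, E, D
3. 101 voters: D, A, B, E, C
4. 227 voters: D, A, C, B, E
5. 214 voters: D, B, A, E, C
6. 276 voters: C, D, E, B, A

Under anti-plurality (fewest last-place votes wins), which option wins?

Last-place votes: D 473, A 276, C 315, E 227, B 0.
B is ranked last by the fewest voters, so B wins.

B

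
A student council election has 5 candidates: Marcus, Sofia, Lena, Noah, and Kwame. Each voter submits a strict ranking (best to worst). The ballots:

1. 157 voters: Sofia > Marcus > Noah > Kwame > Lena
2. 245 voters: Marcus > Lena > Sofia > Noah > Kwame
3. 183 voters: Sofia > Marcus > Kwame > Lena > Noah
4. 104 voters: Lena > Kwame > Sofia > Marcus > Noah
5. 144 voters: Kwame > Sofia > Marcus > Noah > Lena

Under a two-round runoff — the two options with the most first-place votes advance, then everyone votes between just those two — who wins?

Round 1 first-place votes: Marcus 245, Sofia 340, Lena 104, Noah 0, Kwame 144.
Sofia and Marcus advance.
Runoff: Sofia is preferred to Marcus by 588 voters; Marcus by 245.
Sofia wins the runoff.

Sofia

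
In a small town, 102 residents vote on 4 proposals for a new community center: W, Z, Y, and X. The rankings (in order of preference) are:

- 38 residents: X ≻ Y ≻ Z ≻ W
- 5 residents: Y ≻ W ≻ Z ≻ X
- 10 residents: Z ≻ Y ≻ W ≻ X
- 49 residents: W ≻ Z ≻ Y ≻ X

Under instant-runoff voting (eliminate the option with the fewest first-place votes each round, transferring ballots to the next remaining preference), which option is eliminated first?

Y

Round 1: W 49, Z 10, Y 5, X 38. Eliminate Y.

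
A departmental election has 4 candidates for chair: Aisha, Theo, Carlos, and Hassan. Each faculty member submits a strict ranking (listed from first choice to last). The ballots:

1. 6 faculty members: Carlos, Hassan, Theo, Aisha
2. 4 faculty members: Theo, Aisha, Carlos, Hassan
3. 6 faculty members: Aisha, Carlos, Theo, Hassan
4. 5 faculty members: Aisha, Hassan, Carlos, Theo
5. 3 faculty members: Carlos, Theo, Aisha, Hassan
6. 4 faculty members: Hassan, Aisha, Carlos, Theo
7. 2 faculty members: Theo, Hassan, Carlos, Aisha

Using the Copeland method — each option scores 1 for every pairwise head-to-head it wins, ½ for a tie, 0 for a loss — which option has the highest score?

Aisha: beats Carlos and Hassan; ties Theo → score 2.5.
Theo: ties Aisha and Hassan; loses to Carlos → score 1.
Carlos: beats Theo and Hassan; loses to Aisha → score 2.
Hassan: ties Theo; loses to Aisha and Carlos → score 0.5.
Aisha has the best pairwise record.

Aisha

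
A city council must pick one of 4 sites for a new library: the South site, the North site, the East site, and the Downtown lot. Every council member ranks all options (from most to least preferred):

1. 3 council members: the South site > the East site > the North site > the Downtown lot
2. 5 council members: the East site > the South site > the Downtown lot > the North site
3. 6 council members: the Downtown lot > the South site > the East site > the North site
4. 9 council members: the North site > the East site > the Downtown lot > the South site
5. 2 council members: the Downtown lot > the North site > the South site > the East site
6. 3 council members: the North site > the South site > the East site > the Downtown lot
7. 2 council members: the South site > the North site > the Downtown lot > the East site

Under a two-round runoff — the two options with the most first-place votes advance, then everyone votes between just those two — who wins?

Round 1 first-place votes: the South site 5, the North site 12, the East site 5, the Downtown lot 8.
the North site and the Downtown lot advance.
Runoff: the North site is preferred to the Downtown lot by 17 voters; the Downtown lot by 13.
the North site wins the runoff.

the North site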